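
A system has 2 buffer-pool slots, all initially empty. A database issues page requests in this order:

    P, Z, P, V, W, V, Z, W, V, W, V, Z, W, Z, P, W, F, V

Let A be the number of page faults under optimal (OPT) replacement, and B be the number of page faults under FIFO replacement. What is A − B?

Under OPT: F F . F F . F . F . . F . . F . F F → 10 faults.
Under FIFO: F F . F F . F . F F . F . . F F F F → 12 faults.
A − B = 10 − 12 = -2.

-2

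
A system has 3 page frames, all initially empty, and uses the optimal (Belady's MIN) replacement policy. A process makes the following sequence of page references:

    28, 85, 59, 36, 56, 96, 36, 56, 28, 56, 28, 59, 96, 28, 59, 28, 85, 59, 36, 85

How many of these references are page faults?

10

28 -> miss, frames (28)
85 -> miss, frames (28 85)
59 -> miss, frames (28 85 59)
36 -> miss, evict 85, frames (28 59 36)
56 -> miss, evict 59, frames (28 36 56)
96 -> miss, evict 28, frames (36 56 96)
36 -> hit
56 -> hit
28 -> miss, evict 36, frames (56 96 28)
56 -> hit
28 -> hit
59 -> miss, evict 56, frames (96 28 59)
96 -> hit
28 -> hit
59 -> hit
28 -> hit
85 -> miss, evict 28, frames (96 59 85)
59 -> hit
36 -> miss, evict 59, frames (96 85 36)
85 -> hit
Page faults: 10.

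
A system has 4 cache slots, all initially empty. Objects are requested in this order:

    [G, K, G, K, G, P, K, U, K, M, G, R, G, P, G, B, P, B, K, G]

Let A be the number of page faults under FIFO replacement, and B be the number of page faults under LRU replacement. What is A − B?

1

Under FIFO: F F . . . F . F . F F F . F . F . . F F → 11 faults.
Under LRU: F F . . . F . F . F F F . F . F . . F . → 10 faults.
A − B = 11 − 10 = 1.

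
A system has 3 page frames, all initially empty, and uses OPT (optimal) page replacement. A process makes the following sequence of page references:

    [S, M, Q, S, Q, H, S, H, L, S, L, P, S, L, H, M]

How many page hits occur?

S: miss, frames (S)
M: miss, frames (S M)
Q: miss, frames (S M Q)
S: hit
Q: hit
H: miss, evict Q, frames (S M H)
S: hit
H: hit
L: miss, evict M, frames (S H L)
S: hit
L: hit
P: miss, evict H, frames (S L P)
S: hit
L: hit
H: miss, evict P, frames (S L H)
M: miss, evict H, frames (S L M)
Hits: 8.

8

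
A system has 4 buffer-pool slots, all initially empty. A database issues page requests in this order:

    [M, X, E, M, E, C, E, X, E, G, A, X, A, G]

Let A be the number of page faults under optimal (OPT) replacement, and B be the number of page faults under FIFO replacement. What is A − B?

-1

Under OPT: F F F . . F . . . F F . . . → 6 faults.
Under FIFO: F F F . . F . . . F F F . . → 7 faults.
A − B = 6 − 7 = -1.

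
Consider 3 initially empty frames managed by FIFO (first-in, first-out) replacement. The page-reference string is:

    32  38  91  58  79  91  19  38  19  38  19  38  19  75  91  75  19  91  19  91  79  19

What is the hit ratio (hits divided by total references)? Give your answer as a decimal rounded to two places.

0.50

32: fault, frames (32)
38: fault, frames (32 38)
91: fault, frames (32 38 91)
58: fault, evict 32, frames (38 91 58)
79: fault, evict 38, frames (91 58 79)
91: hit
19: fault, evict 91, frames (58 79 19)
38: fault, evict 58, frames (79 19 38)
19: hit
38: hit
19: hit
38: hit
19: hit
75: fault, evict 79, frames (19 38 75)
91: fault, evict 19, frames (38 75 91)
75: hit
19: fault, evict 38, frames (75 91 19)
91: hit
19: hit
91: hit
79: fault, evict 75, frames (91 19 79)
19: hit
Hits: 11 of 22 references → 11/22 = 0.5000.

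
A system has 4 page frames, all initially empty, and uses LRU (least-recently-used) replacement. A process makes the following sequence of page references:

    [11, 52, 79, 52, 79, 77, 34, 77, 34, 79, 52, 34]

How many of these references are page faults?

11: miss, frames [11]
52: miss, frames [11, 52]
79: miss, frames [11, 52, 79]
52: hit
79: hit
77: miss, frames [11, 52, 79, 77]
34: miss, evict 11, frames [52, 79, 77, 34]
77: hit
34: hit
79: hit
52: hit
34: hit
Page faults: 5.

5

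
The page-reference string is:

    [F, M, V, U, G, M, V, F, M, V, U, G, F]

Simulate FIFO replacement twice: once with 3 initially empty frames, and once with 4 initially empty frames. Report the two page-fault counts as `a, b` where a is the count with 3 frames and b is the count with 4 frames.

10, 11

3 frames: F F F F F F F F . . F F . → 10 faults.
4 frames: F F F F F . . F F F F F F → 11 faults.
11 > 10: adding a frame increased faults — Belady's anomaly.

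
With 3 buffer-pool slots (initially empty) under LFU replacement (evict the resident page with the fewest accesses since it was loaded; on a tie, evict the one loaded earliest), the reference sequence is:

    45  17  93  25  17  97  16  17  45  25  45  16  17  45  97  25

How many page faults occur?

45 → fault, frames (45)
17 → fault, frames (45 17)
93 → fault, frames (45 17 93)
25 → fault, evict 45, frames (17 93 25)
17 → hit
97 → fault, evict 93, frames (17 25 97)
16 → fault, evict 25, frames (17 97 16)
17 → hit
45 → fault, evict 97, frames (17 16 45)
25 → fault, evict 16, frames (17 45 25)
45 → hit
16 → fault, evict 25, frames (17 45 16)
17 → hit
45 → hit
97 → fault, evict 16, frames (17 45 97)
25 → fault, evict 97, frames (17 45 25)
Page faults: 11.

11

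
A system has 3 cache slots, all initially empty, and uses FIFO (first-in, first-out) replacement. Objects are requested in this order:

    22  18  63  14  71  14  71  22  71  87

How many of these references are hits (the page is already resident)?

3

22: miss, frames (22)
18: miss, frames (22 18)
63: miss, frames (22 18 63)
14: miss, evict 22, frames (18 63 14)
71: miss, evict 18, frames (63 14 71)
14: hit
71: hit
22: miss, evict 63, frames (14 71 22)
71: hit
87: miss, evict 14, frames (71 22 87)
Hits: 3.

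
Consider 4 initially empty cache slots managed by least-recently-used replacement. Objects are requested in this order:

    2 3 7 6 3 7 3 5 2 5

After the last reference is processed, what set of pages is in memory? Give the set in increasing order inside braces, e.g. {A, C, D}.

2 → fault, frames {2}
3 → fault, frames {2,3}
7 → fault, frames {2,3,7}
6 → fault, frames {2,3,7,6}
3 → hit
7 → hit
3 → hit
5 → fault, evict 2, frames {6,7,3,5}
2 → fault, evict 6, frames {7,3,5,2}
5 → hit

{2, 3, 5, 7}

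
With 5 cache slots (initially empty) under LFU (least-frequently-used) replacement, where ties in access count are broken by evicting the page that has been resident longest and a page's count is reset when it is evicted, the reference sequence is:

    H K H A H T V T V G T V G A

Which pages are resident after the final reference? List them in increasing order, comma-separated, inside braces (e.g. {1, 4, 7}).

H → miss, frames [H]
K → miss, frames [H, K]
H → hit
A → miss, frames [H, K, A]
H → hit
T → miss, frames [H, K, A, T]
V → miss, frames [H, K, A, T, V]
T → hit
V → hit
G → miss, evict K, frames [H, A, T, V, G]
T → hit
V → hit
G → hit
A → hit

{A, G, H, T, V}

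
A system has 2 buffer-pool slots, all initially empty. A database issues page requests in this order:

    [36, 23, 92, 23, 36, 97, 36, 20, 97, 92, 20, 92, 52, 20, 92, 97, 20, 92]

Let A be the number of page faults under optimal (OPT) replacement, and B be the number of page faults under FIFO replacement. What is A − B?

Under OPT: F F F . F F . F . F . . F . F F . F → 11 faults.
Under FIFO: F F F . F F . F . F . . F F F F F F → 13 faults.
A − B = 11 − 13 = -2.

-2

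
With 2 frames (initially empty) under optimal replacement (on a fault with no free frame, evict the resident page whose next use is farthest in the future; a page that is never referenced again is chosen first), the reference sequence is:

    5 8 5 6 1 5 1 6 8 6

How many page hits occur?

4

5 → fault, frames (5)
8 → fault, frames (5 8)
5 → hit
6 → fault, evict 8, frames (5 6)
1 → fault, evict 6, frames (5 1)
5 → hit
1 → hit
6 → fault, evict 1, frames (5 6)
8 → fault, evict 5, frames (6 8)
6 → hit
Hits: 4.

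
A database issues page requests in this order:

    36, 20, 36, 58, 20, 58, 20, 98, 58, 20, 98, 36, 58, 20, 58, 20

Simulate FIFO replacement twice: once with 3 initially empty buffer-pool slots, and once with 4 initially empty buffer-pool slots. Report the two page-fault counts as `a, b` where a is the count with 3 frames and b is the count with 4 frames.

3 frames: F F . F . . . F . . . F . F F . → 7 faults.
4 frames: F F . F . . . F . . . . . . . . → 4 faults.
4 < 7: adding a frame reduced faults, as is typical.

7, 4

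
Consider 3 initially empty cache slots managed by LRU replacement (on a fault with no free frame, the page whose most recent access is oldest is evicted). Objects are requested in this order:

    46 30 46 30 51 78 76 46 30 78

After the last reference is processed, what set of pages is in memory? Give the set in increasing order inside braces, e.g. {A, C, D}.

{30, 46, 78}

46 -> fault, frames {46}
30 -> fault, frames {46,30}
46 -> hit
30 -> hit
51 -> fault, frames {46,30,51}
78 -> fault, evict 46, frames {30,51,78}
76 -> fault, evict 30, frames {51,78,76}
46 -> fault, evict 51, frames {78,76,46}
30 -> fault, evict 78, frames {76,46,30}
78 -> fault, evict 76, frames {46,30,78}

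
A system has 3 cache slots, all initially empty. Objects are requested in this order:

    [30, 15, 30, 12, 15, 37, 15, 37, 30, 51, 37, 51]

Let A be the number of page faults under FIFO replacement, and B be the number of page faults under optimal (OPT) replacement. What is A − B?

Under FIFO: F F . F . F . . F F . . → 6 faults.
Under OPT: F F . F . F . . . F . . → 5 faults.
A − B = 6 − 5 = 1.

1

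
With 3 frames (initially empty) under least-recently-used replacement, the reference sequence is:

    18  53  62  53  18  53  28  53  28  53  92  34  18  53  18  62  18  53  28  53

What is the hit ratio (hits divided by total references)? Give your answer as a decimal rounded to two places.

0.50

18 -> fault, frames (18)
53 -> fault, frames (18 53)
62 -> fault, frames (18 53 62)
53 -> hit
18 -> hit
53 -> hit
28 -> fault, evict 62, frames (18 53 28)
53 -> hit
28 -> hit
53 -> hit
92 -> fault, evict 18, frames (28 53 92)
34 -> fault, evict 28, frames (53 92 34)
18 -> fault, evict 53, frames (92 34 18)
53 -> fault, evict 92, frames (34 18 53)
18 -> hit
62 -> fault, evict 34, frames (53 18 62)
18 -> hit
53 -> hit
28 -> fault, evict 62, frames (18 53 28)
53 -> hit
Hits: 10 of 20 references → 10/20 = 0.5000.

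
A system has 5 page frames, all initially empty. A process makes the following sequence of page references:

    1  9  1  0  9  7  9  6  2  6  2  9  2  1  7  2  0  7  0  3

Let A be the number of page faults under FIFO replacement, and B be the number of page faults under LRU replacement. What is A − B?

-1

Under FIFO: F F . F . F . F F . . . . F . . . . . F → 8 faults.
Under LRU: F F . F . F . F F . . . . F . . F . . F → 9 faults.
A − B = 8 − 9 = -1.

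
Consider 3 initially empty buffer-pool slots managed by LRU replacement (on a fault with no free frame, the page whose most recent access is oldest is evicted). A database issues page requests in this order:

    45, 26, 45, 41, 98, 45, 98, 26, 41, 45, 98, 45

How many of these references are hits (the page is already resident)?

45 → fault, frames (45)
26 → fault, frames (45 26)
45 → hit
41 → fault, frames (26 45 41)
98 → fault, evict 26, frames (45 41 98)
45 → hit
98 → hit
26 → fault, evict 41, frames (45 98 26)
41 → fault, evict 45, frames (98 26 41)
45 → fault, evict 98, frames (26 41 45)
98 → fault, evict 26, frames (41 45 98)
45 → hit
Hits: 4.

4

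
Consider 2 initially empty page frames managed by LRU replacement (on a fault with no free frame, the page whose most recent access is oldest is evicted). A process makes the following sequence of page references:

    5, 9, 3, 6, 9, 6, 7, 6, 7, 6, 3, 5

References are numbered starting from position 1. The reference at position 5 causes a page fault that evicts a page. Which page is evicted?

pos 1: 5 → fault, frames [5]
pos 2: 9 → fault, frames [5, 9]
pos 3: 3 → fault, evict 5, frames [9, 3]
pos 4: 6 → fault, evict 9, frames [3, 6]
pos 5: 9 → fault, evict 3, frames [6, 9]
At position 5, page 3 is evicted.

3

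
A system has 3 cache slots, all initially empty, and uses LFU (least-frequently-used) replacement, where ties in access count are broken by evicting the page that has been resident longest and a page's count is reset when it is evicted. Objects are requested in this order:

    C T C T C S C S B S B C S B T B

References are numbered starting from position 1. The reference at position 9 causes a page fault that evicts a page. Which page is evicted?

T

pos 1: C: miss, frames [C]
pos 2: T: miss, frames [C, T]
pos 3: C: hit
pos 4: T: hit
pos 5: C: hit
pos 6: S: miss, frames [C, T, S]
pos 7: C: hit
pos 8: S: hit
pos 9: B: miss, evict T, frames [C, S, B]
At position 9, page T is evicted.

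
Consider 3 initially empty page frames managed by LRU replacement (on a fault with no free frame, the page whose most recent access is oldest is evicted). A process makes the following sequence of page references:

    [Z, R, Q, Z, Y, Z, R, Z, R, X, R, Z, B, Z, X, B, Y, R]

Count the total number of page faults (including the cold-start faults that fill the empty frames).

10

Z -> fault, frames (Z)
R -> fault, frames (Z R)
Q -> fault, frames (Z R Q)
Z -> hit
Y -> fault, evict R, frames (Q Z Y)
Z -> hit
R -> fault, evict Q, frames (Y Z R)
Z -> hit
R -> hit
X -> fault, evict Y, frames (Z R X)
R -> hit
Z -> hit
B -> fault, evict X, frames (R Z B)
Z -> hit
X -> fault, evict R, frames (B Z X)
B -> hit
Y -> fault, evict Z, frames (X B Y)
R -> fault, evict X, frames (B Y R)
Page faults: 10.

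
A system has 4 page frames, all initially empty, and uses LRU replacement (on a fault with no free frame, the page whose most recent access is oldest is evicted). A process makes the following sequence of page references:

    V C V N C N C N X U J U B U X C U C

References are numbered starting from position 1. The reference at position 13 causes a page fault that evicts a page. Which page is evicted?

N

pos 1: V → miss, frames [V]
pos 2: C → miss, frames [V, C]
pos 3: V → hit
pos 4: N → miss, frames [C, V, N]
pos 5: C → hit
pos 6: N → hit
pos 7: C → hit
pos 8: N → hit
pos 9: X → miss, frames [V, C, N, X]
pos 10: U → miss, evict V, frames [C, N, X, U]
pos 11: J → miss, evict C, frames [N, X, U, J]
pos 12: U → hit
pos 13: B → miss, evict N, frames [X, J, U, B]
At position 13, page N is evicted.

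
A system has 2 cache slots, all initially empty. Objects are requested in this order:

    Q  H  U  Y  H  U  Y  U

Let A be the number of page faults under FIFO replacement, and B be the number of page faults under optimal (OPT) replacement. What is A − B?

Under FIFO: F F F F F F F . → 7 faults.
Under OPT: F F F F . F . . → 5 faults.
A − B = 7 − 5 = 2.

2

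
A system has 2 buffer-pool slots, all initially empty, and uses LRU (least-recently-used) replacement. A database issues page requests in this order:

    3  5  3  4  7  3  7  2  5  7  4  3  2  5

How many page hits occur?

3 -> miss, frames {3}
5 -> miss, frames {3,5}
3 -> hit
4 -> miss, evict 5, frames {3,4}
7 -> miss, evict 3, frames {4,7}
3 -> miss, evict 4, frames {7,3}
7 -> hit
2 -> miss, evict 3, frames {7,2}
5 -> miss, evict 7, frames {2,5}
7 -> miss, evict 2, frames {5,7}
4 -> miss, evict 5, frames {7,4}
3 -> miss, evict 7, frames {4,3}
2 -> miss, evict 4, frames {3,2}
5 -> miss, evict 3, frames {2,5}
Hits: 2.

2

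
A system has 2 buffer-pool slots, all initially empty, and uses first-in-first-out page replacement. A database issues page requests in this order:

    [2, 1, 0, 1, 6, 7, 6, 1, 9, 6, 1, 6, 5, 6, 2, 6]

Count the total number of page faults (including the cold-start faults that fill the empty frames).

2 -> miss, frames {2}
1 -> miss, frames {2,1}
0 -> miss, evict 2, frames {1,0}
1 -> hit
6 -> miss, evict 1, frames {0,6}
7 -> miss, evict 0, frames {6,7}
6 -> hit
1 -> miss, evict 6, frames {7,1}
9 -> miss, evict 7, frames {1,9}
6 -> miss, evict 1, frames {9,6}
1 -> miss, evict 9, frames {6,1}
6 -> hit
5 -> miss, evict 6, frames {1,5}
6 -> miss, evict 1, frames {5,6}
2 -> miss, evict 5, frames {6,2}
6 -> hit
Page faults: 12.

12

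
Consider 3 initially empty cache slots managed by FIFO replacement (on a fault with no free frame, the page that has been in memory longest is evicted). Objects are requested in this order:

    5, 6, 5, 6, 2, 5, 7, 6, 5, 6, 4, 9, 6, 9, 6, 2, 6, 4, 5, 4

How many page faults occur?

12

5 -> fault, frames (5)
6 -> fault, frames (5 6)
5 -> hit
6 -> hit
2 -> fault, frames (5 6 2)
5 -> hit
7 -> fault, evict 5, frames (6 2 7)
6 -> hit
5 -> fault, evict 6, frames (2 7 5)
6 -> fault, evict 2, frames (7 5 6)
4 -> fault, evict 7, frames (5 6 4)
9 -> fault, evict 5, frames (6 4 9)
6 -> hit
9 -> hit
6 -> hit
2 -> fault, evict 6, frames (4 9 2)
6 -> fault, evict 4, frames (9 2 6)
4 -> fault, evict 9, frames (2 6 4)
5 -> fault, evict 2, frames (6 4 5)
4 -> hit
Page faults: 12.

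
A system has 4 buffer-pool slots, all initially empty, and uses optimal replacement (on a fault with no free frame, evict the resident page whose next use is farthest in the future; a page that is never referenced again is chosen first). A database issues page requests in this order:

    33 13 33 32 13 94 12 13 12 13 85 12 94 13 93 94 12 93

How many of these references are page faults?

33: miss, frames (33)
13: miss, frames (33 13)
33: hit
32: miss, frames (33 13 32)
13: hit
94: miss, frames (33 13 32 94)
12: miss, evict 32, frames (33 13 94 12)
13: hit
12: hit
13: hit
85: miss, evict 33, frames (13 94 12 85)
12: hit
94: hit
13: hit
93: miss, evict 85, frames (13 94 12 93)
94: hit
12: hit
93: hit
Page faults: 7.

7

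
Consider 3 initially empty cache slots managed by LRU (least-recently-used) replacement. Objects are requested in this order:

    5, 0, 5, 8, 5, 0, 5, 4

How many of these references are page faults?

5: miss, frames [5]
0: miss, frames [5, 0]
5: hit
8: miss, frames [0, 5, 8]
5: hit
0: hit
5: hit
4: miss, evict 8, frames [0, 5, 4]
Page faults: 4.

4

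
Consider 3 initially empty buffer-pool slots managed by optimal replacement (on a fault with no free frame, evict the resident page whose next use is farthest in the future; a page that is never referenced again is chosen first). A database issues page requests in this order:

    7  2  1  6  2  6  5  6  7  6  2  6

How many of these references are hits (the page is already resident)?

7 -> miss, frames [7]
2 -> miss, frames [7, 2]
1 -> miss, frames [7, 2, 1]
6 -> miss, evict 1, frames [7, 2, 6]
2 -> hit
6 -> hit
5 -> miss, evict 2, frames [7, 6, 5]
6 -> hit
7 -> hit
6 -> hit
2 -> miss, evict 5, frames [7, 6, 2]
6 -> hit
Hits: 6.

6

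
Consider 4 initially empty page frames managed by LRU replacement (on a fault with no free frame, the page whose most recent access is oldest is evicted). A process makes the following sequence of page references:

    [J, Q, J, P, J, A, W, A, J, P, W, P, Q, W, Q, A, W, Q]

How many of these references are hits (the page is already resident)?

11

J -> miss, frames (J)
Q -> miss, frames (J Q)
J -> hit
P -> miss, frames (Q J P)
J -> hit
A -> miss, frames (Q P J A)
W -> miss, evict Q, frames (P J A W)
A -> hit
J -> hit
P -> hit
W -> hit
P -> hit
Q -> miss, evict A, frames (J W P Q)
W -> hit
Q -> hit
A -> miss, evict J, frames (P W Q A)
W -> hit
Q -> hit
Hits: 11.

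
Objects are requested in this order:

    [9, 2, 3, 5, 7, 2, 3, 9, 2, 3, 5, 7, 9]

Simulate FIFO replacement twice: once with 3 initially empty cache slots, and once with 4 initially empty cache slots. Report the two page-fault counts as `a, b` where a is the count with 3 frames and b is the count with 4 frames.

10, 11

3 frames: F F F F F F F F . . F F . → 10 faults.
4 frames: F F F F F . . F F F F F F → 11 faults.
11 > 10: adding a frame increased faults — Belady's anomaly.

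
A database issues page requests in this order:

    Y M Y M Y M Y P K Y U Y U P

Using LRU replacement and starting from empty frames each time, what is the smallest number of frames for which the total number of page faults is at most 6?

3

f=1: 14 faults
f=2: 7 faults
f=3: 6 faults
f=4: 5 faults
f=5: 5 faults
Smallest f with faults ≤ 6 is 3.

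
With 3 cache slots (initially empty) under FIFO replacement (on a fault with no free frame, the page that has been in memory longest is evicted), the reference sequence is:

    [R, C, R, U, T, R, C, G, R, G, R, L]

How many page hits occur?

4

R → miss, frames (R)
C → miss, frames (R C)
R → hit
U → miss, frames (R C U)
T → miss, evict R, frames (C U T)
R → miss, evict C, frames (U T R)
C → miss, evict U, frames (T R C)
G → miss, evict T, frames (R C G)
R → hit
G → hit
R → hit
L → miss, evict R, frames (C G L)
Hits: 4.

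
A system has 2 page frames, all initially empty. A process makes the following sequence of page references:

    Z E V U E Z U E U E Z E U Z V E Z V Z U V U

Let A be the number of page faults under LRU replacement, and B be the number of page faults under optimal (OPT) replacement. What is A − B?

5

Under LRU: F F F F F F F F . . F . F F F F F F . F F . → 17 faults.
Under OPT: F F F F . F . F . . F . F . F F . F . F . . → 12 faults.
A − B = 17 − 12 = 5.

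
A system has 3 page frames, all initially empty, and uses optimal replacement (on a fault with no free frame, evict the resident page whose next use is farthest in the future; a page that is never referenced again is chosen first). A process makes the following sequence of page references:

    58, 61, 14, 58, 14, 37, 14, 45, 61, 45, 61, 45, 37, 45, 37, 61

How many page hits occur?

11

58: fault, frames {58}
61: fault, frames {58,61}
14: fault, frames {58,61,14}
58: hit
14: hit
37: fault, evict 58, frames {61,14,37}
14: hit
45: fault, evict 14, frames {61,37,45}
61: hit
45: hit
61: hit
45: hit
37: hit
45: hit
37: hit
61: hit
Hits: 11.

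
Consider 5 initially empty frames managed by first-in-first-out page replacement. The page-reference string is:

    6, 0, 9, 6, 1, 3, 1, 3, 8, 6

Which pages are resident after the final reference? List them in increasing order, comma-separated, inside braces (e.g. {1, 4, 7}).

{1, 3, 6, 8, 9}

6 → fault, frames [6]
0 → fault, frames [6, 0]
9 → fault, frames [6, 0, 9]
6 → hit
1 → fault, frames [6, 0, 9, 1]
3 → fault, frames [6, 0, 9, 1, 3]
1 → hit
3 → hit
8 → fault, evict 6, frames [0, 9, 1, 3, 8]
6 → fault, evict 0, frames [9, 1, 3, 8, 6]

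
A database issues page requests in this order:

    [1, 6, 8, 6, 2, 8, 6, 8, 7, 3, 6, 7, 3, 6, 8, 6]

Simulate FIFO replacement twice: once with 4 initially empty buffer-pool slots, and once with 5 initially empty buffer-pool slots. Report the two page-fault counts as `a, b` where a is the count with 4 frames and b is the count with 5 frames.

8, 6

4 frames: F F F . F . . . F F F . . . F . → 8 faults.
5 frames: F F F . F . . . F F . . . . . . → 6 faults.
6 < 8: adding a frame reduced faults, as is typical.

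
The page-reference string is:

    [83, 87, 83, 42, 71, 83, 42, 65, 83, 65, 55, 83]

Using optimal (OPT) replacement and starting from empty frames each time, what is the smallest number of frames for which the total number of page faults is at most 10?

2

f=1: 12 faults
f=2: 7 faults
f=3: 6 faults
f=4: 6 faults
f=5: 6 faults
f=6: 6 faults
Smallest f with faults ≤ 10 is 2.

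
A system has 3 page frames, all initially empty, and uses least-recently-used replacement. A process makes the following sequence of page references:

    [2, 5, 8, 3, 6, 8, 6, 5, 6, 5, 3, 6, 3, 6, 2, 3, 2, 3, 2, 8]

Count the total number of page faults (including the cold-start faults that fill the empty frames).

2 → fault, frames [2]
5 → fault, frames [2, 5]
8 → fault, frames [2, 5, 8]
3 → fault, evict 2, frames [5, 8, 3]
6 → fault, evict 5, frames [8, 3, 6]
8 → hit
6 → hit
5 → fault, evict 3, frames [8, 6, 5]
6 → hit
5 → hit
3 → fault, evict 8, frames [6, 5, 3]
6 → hit
3 → hit
6 → hit
2 → fault, evict 5, frames [3, 6, 2]
3 → hit
2 → hit
3 → hit
2 → hit
8 → fault, evict 6, frames [3, 2, 8]
Page faults: 9.

9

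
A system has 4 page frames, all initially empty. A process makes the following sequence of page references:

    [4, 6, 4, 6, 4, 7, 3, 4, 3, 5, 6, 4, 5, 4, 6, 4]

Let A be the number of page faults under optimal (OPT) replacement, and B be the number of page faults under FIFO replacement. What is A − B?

Under OPT: F F . . . F F . . F . . . . . . → 5 faults.
Under FIFO: F F . . . F F . . F . F . . F . → 7 faults.
A − B = 5 − 7 = -2.

-2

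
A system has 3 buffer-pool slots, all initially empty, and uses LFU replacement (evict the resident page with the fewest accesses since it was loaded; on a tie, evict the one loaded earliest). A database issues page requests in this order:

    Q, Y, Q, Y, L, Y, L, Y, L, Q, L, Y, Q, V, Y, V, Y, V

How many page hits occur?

Q -> fault, frames [Q]
Y -> fault, frames [Q, Y]
Q -> hit
Y -> hit
L -> fault, frames [Q, Y, L]
Y -> hit
L -> hit
Y -> hit
L -> hit
Q -> hit
L -> hit
Y -> hit
Q -> hit
V -> fault, evict Q, frames [Y, L, V]
Y -> hit
V -> hit
Y -> hit
V -> hit
Hits: 14.

14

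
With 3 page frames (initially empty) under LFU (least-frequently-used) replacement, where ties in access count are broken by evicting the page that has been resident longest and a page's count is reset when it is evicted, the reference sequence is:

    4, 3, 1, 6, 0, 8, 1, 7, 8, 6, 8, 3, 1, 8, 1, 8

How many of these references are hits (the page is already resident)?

4 -> miss, frames {4}
3 -> miss, frames {4,3}
1 -> miss, frames {4,3,1}
6 -> miss, evict 4, frames {3,1,6}
0 -> miss, evict 3, frames {1,6,0}
8 -> miss, evict 1, frames {6,0,8}
1 -> miss, evict 6, frames {0,8,1}
7 -> miss, evict 0, frames {8,1,7}
8 -> hit
6 -> miss, evict 1, frames {8,7,6}
8 -> hit
3 -> miss, evict 7, frames {8,6,3}
1 -> miss, evict 6, frames {8,3,1}
8 -> hit
1 -> hit
8 -> hit
Hits: 5.

5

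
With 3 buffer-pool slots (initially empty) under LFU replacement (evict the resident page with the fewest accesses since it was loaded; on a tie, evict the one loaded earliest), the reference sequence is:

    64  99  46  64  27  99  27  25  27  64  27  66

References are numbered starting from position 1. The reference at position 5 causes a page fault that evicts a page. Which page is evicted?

99

pos 1: 64 -> fault, frames {64}
pos 2: 99 -> fault, frames {64,99}
pos 3: 46 -> fault, frames {64,99,46}
pos 4: 64 -> hit
pos 5: 27 -> fault, evict 99, frames {64,46,27}
At position 5, page 99 is evicted.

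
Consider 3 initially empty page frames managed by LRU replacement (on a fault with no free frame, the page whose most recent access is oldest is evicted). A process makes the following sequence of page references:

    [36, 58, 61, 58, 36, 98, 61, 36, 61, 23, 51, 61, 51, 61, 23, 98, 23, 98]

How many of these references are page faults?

36 → fault, frames {36}
58 → fault, frames {36,58}
61 → fault, frames {36,58,61}
58 → hit
36 → hit
98 → fault, evict 61, frames {58,36,98}
61 → fault, evict 58, frames {36,98,61}
36 → hit
61 → hit
23 → fault, evict 98, frames {36,61,23}
51 → fault, evict 36, frames {61,23,51}
61 → hit
51 → hit
61 → hit
23 → hit
98 → fault, evict 51, frames {61,23,98}
23 → hit
98 → hit
Page faults: 8.

8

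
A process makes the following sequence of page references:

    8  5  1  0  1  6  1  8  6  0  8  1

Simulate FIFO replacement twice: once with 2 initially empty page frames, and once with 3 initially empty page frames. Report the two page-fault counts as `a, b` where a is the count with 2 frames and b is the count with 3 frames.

2 frames: F F F F . F F F F F F F → 11 faults.
3 frames: F F F F . F . F . . . F → 7 faults.
7 < 11: adding a frame reduced faults, as is typical.

11, 7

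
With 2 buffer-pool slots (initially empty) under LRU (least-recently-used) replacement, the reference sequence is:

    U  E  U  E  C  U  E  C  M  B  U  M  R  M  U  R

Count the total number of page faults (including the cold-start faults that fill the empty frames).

U → miss, frames [U]
E → miss, frames [U, E]
U → hit
E → hit
C → miss, evict U, frames [E, C]
U → miss, evict E, frames [C, U]
E → miss, evict C, frames [U, E]
C → miss, evict U, frames [E, C]
M → miss, evict E, frames [C, M]
B → miss, evict C, frames [M, B]
U → miss, evict M, frames [B, U]
M → miss, evict B, frames [U, M]
R → miss, evict U, frames [M, R]
M → hit
U → miss, evict R, frames [M, U]
R → miss, evict M, frames [U, R]
Page faults: 13.

13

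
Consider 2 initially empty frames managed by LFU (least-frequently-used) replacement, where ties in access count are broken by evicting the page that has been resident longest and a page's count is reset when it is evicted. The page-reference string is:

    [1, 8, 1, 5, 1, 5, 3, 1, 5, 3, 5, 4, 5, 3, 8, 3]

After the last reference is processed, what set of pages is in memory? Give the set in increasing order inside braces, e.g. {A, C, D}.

{1, 3}

1: fault, frames {1}
8: fault, frames {1,8}
1: hit
5: fault, evict 8, frames {1,5}
1: hit
5: hit
3: fault, evict 5, frames {1,3}
1: hit
5: fault, evict 3, frames {1,5}
3: fault, evict 5, frames {1,3}
5: fault, evict 3, frames {1,5}
4: fault, evict 5, frames {1,4}
5: fault, evict 4, frames {1,5}
3: fault, evict 5, frames {1,3}
8: fault, evict 3, frames {1,8}
3: fault, evict 8, frames {1,3}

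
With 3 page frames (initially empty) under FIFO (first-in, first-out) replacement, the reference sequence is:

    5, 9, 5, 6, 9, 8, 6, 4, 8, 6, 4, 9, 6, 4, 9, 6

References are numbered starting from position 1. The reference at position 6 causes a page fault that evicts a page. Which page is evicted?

5

pos 1: 5: fault, frames {5}
pos 2: 9: fault, frames {5,9}
pos 3: 5: hit
pos 4: 6: fault, frames {5,9,6}
pos 5: 9: hit
pos 6: 8: fault, evict 5, frames {9,6,8}
At position 6, page 5 is evicted.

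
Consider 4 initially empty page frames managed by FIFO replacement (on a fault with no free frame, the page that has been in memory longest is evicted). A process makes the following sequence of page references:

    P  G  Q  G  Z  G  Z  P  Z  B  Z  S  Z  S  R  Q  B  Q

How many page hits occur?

P → fault, frames [P]
G → fault, frames [P, G]
Q → fault, frames [P, G, Q]
G → hit
Z → fault, frames [P, G, Q, Z]
G → hit
Z → hit
P → hit
Z → hit
B → fault, evict P, frames [G, Q, Z, B]
Z → hit
S → fault, evict G, frames [Q, Z, B, S]
Z → hit
S → hit
R → fault, evict Q, frames [Z, B, S, R]
Q → fault, evict Z, frames [B, S, R, Q]
B → hit
Q → hit
Hits: 10.

10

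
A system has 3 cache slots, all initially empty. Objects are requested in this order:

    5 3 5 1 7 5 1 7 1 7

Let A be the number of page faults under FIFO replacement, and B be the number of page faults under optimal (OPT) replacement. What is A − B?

1

Under FIFO: F F . F F F . . . . → 5 faults.
Under OPT: F F . F F . . . . . → 4 faults.
A − B = 5 − 4 = 1.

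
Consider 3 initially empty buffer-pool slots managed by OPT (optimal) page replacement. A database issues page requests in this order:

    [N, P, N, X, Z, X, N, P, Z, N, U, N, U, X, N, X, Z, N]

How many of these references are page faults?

7

N -> fault, frames (N)
P -> fault, frames (N P)
N -> hit
X -> fault, frames (N P X)
Z -> fault, evict P, frames (N X Z)
X -> hit
N -> hit
P -> fault, evict X, frames (N Z P)
Z -> hit
N -> hit
U -> fault, evict P, frames (N Z U)
N -> hit
U -> hit
X -> fault, evict U, frames (N Z X)
N -> hit
X -> hit
Z -> hit
N -> hit
Page faults: 7.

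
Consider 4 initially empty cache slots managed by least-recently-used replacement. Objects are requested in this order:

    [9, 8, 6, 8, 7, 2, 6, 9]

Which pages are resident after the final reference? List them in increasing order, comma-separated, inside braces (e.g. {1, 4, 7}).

{2, 6, 7, 9}

9 → fault, frames [9]
8 → fault, frames [9, 8]
6 → fault, frames [9, 8, 6]
8 → hit
7 → fault, frames [9, 6, 8, 7]
2 → fault, evict 9, frames [6, 8, 7, 2]
6 → hit
9 → fault, evict 8, frames [7, 2, 6, 9]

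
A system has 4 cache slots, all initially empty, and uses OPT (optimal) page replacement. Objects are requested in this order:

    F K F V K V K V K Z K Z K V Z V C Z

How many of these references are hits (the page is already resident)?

F → fault, frames {F}
K → fault, frames {F,K}
F → hit
V → fault, frames {F,K,V}
K → hit
V → hit
K → hit
V → hit
K → hit
Z → fault, frames {F,K,V,Z}
K → hit
Z → hit
K → hit
V → hit
Z → hit
V → hit
C → fault, evict V, frames {F,K,Z,C}
Z → hit
Hits: 13.

13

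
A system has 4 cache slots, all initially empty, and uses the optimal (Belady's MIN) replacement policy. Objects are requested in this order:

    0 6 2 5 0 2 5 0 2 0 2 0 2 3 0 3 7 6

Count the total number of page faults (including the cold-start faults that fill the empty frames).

6

0 -> fault, frames (0)
6 -> fault, frames (0 6)
2 -> fault, frames (0 6 2)
5 -> fault, frames (0 6 2 5)
0 -> hit
2 -> hit
5 -> hit
0 -> hit
2 -> hit
0 -> hit
2 -> hit
0 -> hit
2 -> hit
3 -> fault, evict 5, frames (0 6 2 3)
0 -> hit
3 -> hit
7 -> fault, evict 3, frames (0 6 2 7)
6 -> hit
Page faults: 6.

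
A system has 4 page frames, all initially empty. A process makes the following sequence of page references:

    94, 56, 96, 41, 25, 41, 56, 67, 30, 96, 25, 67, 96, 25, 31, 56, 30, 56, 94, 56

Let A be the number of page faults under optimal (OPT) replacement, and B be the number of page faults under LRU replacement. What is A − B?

Under OPT: F F F F F . . F F . . . . . F F . . F . → 10 faults.
Under LRU: F F F F F . . F F F F . . . F F F . F . → 13 faults.
A − B = 10 − 13 = -3.

-3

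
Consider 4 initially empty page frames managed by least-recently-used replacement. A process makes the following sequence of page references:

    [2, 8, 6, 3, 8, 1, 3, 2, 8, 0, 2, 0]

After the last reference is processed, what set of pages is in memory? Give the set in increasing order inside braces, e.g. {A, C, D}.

{0, 2, 3, 8}

2: fault, frames (2)
8: fault, frames (2 8)
6: fault, frames (2 8 6)
3: fault, frames (2 8 6 3)
8: hit
1: fault, evict 2, frames (6 3 8 1)
3: hit
2: fault, evict 6, frames (8 1 3 2)
8: hit
0: fault, evict 1, frames (3 2 8 0)
2: hit
0: hit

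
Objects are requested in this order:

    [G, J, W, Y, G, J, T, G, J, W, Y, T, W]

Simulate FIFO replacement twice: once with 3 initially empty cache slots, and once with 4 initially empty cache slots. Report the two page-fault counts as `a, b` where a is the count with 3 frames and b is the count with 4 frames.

9, 10

3 frames: F F F F F F F . . F F . . → 9 faults.
4 frames: F F F F . . F F F F F F . → 10 faults.
10 > 9: adding a frame increased faults — Belady's anomaly.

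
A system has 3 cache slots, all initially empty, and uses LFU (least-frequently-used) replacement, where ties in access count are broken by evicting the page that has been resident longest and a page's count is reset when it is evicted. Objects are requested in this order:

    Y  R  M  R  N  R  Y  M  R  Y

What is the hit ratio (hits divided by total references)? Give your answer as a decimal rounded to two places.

0.40

Y -> miss, frames {Y}
R -> miss, frames {Y,R}
M -> miss, frames {Y,R,M}
R -> hit
N -> miss, evict Y, frames {R,M,N}
R -> hit
Y -> miss, evict M, frames {R,N,Y}
M -> miss, evict N, frames {R,Y,M}
R -> hit
Y -> hit
Hits: 4 of 10 references → 4/10 = 0.4000.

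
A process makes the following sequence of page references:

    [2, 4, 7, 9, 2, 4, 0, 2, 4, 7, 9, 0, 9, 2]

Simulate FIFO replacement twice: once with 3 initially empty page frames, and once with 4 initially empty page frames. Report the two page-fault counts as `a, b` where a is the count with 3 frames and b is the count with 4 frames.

3 frames: F F F F F F F . . F F . . F → 10 faults.
4 frames: F F F F . . F F F F F F . F → 11 faults.
11 > 10: adding a frame increased faults — Belady's anomaly.

10, 11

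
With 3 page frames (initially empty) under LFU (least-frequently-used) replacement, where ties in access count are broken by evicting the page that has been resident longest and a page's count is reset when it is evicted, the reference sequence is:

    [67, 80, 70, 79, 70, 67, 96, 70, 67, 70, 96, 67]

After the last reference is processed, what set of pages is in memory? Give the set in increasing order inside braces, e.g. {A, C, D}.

67 -> fault, frames [67]
80 -> fault, frames [67, 80]
70 -> fault, frames [67, 80, 70]
79 -> fault, evict 67, frames [80, 70, 79]
70 -> hit
67 -> fault, evict 80, frames [70, 79, 67]
96 -> fault, evict 79, frames [70, 67, 96]
70 -> hit
67 -> hit
70 -> hit
96 -> hit
67 -> hit

{67, 70, 96}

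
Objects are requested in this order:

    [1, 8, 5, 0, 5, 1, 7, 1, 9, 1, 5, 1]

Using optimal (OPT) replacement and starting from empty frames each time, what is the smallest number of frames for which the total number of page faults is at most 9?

f=1: 12 faults
f=2: 8 faults
f=3: 6 faults
f=4: 6 faults
f=5: 6 faults
f=6: 6 faults
Smallest f with faults ≤ 9 is 2.

2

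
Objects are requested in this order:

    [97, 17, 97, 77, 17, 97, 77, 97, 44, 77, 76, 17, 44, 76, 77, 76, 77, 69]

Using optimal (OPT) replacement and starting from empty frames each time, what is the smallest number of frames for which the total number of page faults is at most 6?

4

f=1: 18 faults
f=2: 10 faults
f=3: 7 faults
f=4: 6 faults
f=5: 6 faults
f=6: 6 faults
Smallest f with faults ≤ 6 is 4.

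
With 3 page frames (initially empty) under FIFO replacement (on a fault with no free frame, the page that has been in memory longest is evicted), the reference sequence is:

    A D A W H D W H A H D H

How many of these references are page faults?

6

A -> fault, frames [A]
D -> fault, frames [A, D]
A -> hit
W -> fault, frames [A, D, W]
H -> fault, evict A, frames [D, W, H]
D -> hit
W -> hit
H -> hit
A -> fault, evict D, frames [W, H, A]
H -> hit
D -> fault, evict W, frames [H, A, D]
H -> hit
Page faults: 6.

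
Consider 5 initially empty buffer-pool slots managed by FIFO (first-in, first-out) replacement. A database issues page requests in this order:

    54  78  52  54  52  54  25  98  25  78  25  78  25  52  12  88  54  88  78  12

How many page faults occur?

54 -> fault, frames {54}
78 -> fault, frames {54,78}
52 -> fault, frames {54,78,52}
54 -> hit
52 -> hit
54 -> hit
25 -> fault, frames {54,78,52,25}
98 -> fault, frames {54,78,52,25,98}
25 -> hit
78 -> hit
25 -> hit
78 -> hit
25 -> hit
52 -> hit
12 -> fault, evict 54, frames {78,52,25,98,12}
88 -> fault, evict 78, frames {52,25,98,12,88}
54 -> fault, evict 52, frames {25,98,12,88,54}
88 -> hit
78 -> fault, evict 25, frames {98,12,88,54,78}
12 -> hit
Page faults: 9.

9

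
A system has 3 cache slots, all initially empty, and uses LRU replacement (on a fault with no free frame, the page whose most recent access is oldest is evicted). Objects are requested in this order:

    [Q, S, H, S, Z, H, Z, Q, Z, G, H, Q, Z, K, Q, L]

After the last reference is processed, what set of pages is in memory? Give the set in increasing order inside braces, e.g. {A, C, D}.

Q → fault, frames (Q)
S → fault, frames (Q S)
H → fault, frames (Q S H)
S → hit
Z → fault, evict Q, frames (H S Z)
H → hit
Z → hit
Q → fault, evict S, frames (H Z Q)
Z → hit
G → fault, evict H, frames (Q Z G)
H → fault, evict Q, frames (Z G H)
Q → fault, evict Z, frames (G H Q)
Z → fault, evict G, frames (H Q Z)
K → fault, evict H, frames (Q Z K)
Q → hit
L → fault, evict Z, frames (K Q L)

{K, L, Q}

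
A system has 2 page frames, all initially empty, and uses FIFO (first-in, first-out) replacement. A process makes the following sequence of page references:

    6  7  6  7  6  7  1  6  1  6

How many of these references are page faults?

4

6: fault, frames [6]
7: fault, frames [6, 7]
6: hit
7: hit
6: hit
7: hit
1: fault, evict 6, frames [7, 1]
6: fault, evict 7, frames [1, 6]
1: hit
6: hit
Page faults: 4.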